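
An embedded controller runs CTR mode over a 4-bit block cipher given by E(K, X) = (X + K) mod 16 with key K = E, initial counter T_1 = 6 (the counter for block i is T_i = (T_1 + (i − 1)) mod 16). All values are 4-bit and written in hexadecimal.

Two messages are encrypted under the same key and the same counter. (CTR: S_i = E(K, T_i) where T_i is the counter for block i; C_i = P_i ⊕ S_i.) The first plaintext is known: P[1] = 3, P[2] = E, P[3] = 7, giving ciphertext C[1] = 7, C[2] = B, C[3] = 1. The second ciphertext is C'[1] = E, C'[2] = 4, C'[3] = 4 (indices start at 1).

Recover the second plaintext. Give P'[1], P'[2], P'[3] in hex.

In CTR with a reused counter, both messages share the same keystream S_i, so C_i ⊕ C'_i = P_i ⊕ P'_i and thus P'_i = P_i ⊕ C_i ⊕ C'_i.
P'[1]: 3 ⊕ 7 ⊕ E = A.
P'[2]: E ⊕ B ⊕ 4 = 1.
P'[3]: 7 ⊕ 1 ⊕ 4 = 2.

P'[1] = A, P'[2] = 1, P'[3] = 2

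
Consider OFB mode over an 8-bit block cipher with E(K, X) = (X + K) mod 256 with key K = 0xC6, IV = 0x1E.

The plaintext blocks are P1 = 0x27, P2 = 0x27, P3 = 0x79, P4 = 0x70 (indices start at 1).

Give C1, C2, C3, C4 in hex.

OFB encryption: S_i = E(K, S_{i−1}) with S_{0} = IV; C_i = P_i ⊕ S_i.
C1: S = E(K, 0x1E) = 0xE4; 0x27 ⊕ 0xE4 = 0xC3.
C2: S = E(K, 0xE4) = 0xAA; 0x27 ⊕ 0xAA = 0x8D.
C3: S = E(K, 0xAA) = 0x70; 0x79 ⊕ 0x70 = 0x09.
C4: S = E(K, 0x70) = 0x36; 0x70 ⊕ 0x36 = 0x46.

C1 = 0xC3, C2 = 0x8D, C3 = 0x09, C4 = 0x46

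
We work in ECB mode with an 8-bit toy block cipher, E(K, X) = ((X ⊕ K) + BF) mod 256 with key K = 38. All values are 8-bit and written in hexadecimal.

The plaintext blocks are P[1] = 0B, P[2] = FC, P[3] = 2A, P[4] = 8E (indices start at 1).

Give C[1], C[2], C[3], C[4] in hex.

ECB encryption: C_i = E(K, P_i).
C[1]: E(K, 0B) = F2.
C[2]: E(K, FC) = 83.
C[3]: E(K, 2A) = D1.
C[4]: E(K, 8E) = 75.

C[1] = F2, C[2] = 83, C[3] = D1, C[4] = 75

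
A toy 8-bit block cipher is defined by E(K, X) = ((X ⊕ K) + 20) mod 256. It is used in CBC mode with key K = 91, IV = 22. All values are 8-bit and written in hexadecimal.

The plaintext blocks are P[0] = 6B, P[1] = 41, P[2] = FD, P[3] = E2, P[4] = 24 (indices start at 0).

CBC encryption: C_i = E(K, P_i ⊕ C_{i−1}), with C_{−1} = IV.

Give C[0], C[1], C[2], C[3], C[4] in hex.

C[0]: P[0] ⊕ 22 = 49; E(K, 49) = F8.
C[1]: P[1] ⊕ F8 = B9; E(K, B9) = 48.
C[2]: P[2] ⊕ 48 = B5; E(K, B5) = 44.
C[3]: P[3] ⊕ 44 = A6; E(K, A6) = 57.
C[4]: P[4] ⊕ 57 = 73; E(K, 73) = 02.

C[0] = F8, C[1] = 48, C[2] = 44, C[3] = 57, C[4] = 02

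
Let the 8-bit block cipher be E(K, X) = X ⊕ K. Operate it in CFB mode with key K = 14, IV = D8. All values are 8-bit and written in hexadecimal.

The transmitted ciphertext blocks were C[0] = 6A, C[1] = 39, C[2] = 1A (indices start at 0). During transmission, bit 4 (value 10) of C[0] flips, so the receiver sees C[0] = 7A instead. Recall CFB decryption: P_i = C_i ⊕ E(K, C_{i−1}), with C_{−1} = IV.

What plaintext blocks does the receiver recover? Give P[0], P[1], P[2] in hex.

Only C[0] changed, to 7A. In CFB, a change in C_i flips the same bit in P_i and garbles P_{i+1}. Decrypting the received ciphertext:
P[0]: E(K, D8) = CC; 7A ⊕ CC = B6.
P[1]: E(K, 7A) = 6E; 39 ⊕ 6E = 57.
P[2]: E(K, 39) = 2D; 1A ⊕ 2D = 37.
Blocks that differ from the original plaintext: P[0], P[1].

P[0] = B6, P[1] = 57, P[2] = 37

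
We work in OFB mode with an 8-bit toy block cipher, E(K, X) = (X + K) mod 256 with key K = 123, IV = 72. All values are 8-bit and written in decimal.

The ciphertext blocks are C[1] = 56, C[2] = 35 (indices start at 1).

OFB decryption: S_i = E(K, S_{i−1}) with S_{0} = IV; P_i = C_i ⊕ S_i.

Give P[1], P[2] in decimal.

P[1] = 251, P[2] = 29

P[1]: S = E(K, 72) = 195; 56 ⊕ 195 = 251.
P[2]: S = E(K, 195) = 62; 35 ⊕ 62 = 29.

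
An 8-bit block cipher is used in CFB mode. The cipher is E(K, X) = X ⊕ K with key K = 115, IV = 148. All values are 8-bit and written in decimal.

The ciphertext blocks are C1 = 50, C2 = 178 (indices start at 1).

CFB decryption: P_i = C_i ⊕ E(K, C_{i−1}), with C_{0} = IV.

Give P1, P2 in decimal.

P1 = 213, P2 = 243

P1: E(K, 148) = 231; 50 ⊕ 231 = 213.
P2: E(K, 50) = 65; 178 ⊕ 65 = 243.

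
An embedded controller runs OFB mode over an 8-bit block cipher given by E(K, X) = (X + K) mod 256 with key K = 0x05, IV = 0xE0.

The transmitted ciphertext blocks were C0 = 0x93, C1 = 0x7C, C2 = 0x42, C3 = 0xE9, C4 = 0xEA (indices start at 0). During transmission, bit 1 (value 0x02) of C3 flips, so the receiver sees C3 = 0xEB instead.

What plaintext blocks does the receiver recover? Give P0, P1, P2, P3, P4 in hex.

OFB decryption: S_i = E(K, S_{i−1}) with S_{−1} = IV; P_i = C_i ⊕ S_i.
Only C3 changed, to 0xEB. In OFB, a change in C_i flips the same bit in P_i only; the keystream is unaffected. Decrypting the received ciphertext:
P0: S = E(K, 0xE0) = 0xE5; 0x93 ⊕ 0xE5 = 0x76.
P1: S = E(K, 0xE5) = 0xEA; 0x7C ⊕ 0xEA = 0x96.
P2: S = E(K, 0xEA) = 0xEF; 0x42 ⊕ 0xEF = 0xAD.
P3: S = E(K, 0xEF) = 0xF4; 0xEB ⊕ 0xF4 = 0x1F.
P4: S = E(K, 0xF4) = 0xF9; 0xEA ⊕ 0xF9 = 0x13.
Blocks that differ from the original plaintext: P3.

P0 = 0x76, P1 = 0x96, P2 = 0xAD, P3 = 0x1F, P4 = 0x13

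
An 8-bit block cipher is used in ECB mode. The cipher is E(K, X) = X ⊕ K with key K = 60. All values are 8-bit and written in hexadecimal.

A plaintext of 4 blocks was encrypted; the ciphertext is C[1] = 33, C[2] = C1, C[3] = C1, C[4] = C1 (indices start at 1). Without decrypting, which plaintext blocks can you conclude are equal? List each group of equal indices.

ECB encrypts each block independently with the same key, so equal ciphertext blocks imply equal plaintext blocks.
C[2] = C[3] = C[4] = C1, so P[2] = P[3] = P[4].

P[2] = P[3] = P[4]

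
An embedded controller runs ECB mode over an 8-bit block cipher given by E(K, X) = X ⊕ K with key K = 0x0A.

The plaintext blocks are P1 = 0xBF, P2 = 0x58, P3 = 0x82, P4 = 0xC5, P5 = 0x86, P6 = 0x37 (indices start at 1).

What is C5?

C5 = 0x8C

ECB encryption: C_i = E(K, P_i).
C5: E(K, 0x86) = 0x8C.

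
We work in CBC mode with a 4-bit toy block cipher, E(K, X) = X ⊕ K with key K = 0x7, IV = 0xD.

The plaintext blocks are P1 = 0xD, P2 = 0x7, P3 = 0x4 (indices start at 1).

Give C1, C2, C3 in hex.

CBC encryption: C_i = E(K, P_i ⊕ C_{i−1}), with C_{0} = IV.
C1: P1 ⊕ 0xD = 0x0; E(K, 0x0) = 0x7.
C2: P2 ⊕ 0x7 = 0x0; E(K, 0x0) = 0x7.
C3: P3 ⊕ 0x7 = 0x3; E(K, 0x3) = 0x4.

C1 = 0x7, C2 = 0x7, C3 = 0x4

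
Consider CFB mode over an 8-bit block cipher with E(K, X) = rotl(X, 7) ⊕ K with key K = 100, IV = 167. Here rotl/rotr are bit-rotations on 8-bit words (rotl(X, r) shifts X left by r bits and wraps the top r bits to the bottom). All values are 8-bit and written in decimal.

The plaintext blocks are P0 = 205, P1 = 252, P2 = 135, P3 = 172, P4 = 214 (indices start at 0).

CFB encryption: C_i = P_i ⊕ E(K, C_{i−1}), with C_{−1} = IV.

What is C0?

C0: E(K, 167) = 183; 205 ⊕ 183 = 122.

C0 = 122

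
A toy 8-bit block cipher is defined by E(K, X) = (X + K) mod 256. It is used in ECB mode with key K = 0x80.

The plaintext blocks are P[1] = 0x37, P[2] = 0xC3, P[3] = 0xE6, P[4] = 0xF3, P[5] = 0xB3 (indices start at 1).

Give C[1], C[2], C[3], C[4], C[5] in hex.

ECB encryption: C_i = E(K, P_i).
C[1]: E(K, 0x37) = 0xB7.
C[2]: E(K, 0xC3) = 0x43.
C[3]: E(K, 0xE6) = 0x66.
C[4]: E(K, 0xF3) = 0x73.
C[5]: E(K, 0xB3) = 0x33.

C[1] = 0xB7, C[2] = 0x43, C[3] = 0x66, C[4] = 0x73, C[5] = 0x33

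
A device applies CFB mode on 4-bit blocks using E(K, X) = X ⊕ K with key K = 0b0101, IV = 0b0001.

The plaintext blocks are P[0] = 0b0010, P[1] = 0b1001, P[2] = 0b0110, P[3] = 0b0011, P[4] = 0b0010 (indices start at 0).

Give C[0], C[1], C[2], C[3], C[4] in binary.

CFB encryption: C_i = P_i ⊕ E(K, C_{i−1}), with C_{−1} = IV.
C[0]: E(K, 0b0001) = 0b0100; 0b0010 ⊕ 0b0100 = 0b0110.
C[1]: E(K, 0b0110) = 0b0011; 0b1001 ⊕ 0b0011 = 0b1010.
C[2]: E(K, 0b1010) = 0b1111; 0b0110 ⊕ 0b1111 = 0b1001.
C[3]: E(K, 0b1001) = 0b1100; 0b0011 ⊕ 0b1100 = 0b1111.
C[4]: E(K, 0b1111) = 0b1010; 0b0010 ⊕ 0b1010 = 0b1000.

C[0] = 0b0110, C[1] = 0b1010, C[2] = 0b1001, C[3] = 0b1111, C[4] = 0b1000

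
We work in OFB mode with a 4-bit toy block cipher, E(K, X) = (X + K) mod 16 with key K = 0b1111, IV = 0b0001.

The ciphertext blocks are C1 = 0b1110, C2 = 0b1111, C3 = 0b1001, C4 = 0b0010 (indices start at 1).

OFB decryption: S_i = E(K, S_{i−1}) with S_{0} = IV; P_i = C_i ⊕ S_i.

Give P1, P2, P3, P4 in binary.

P1: S = E(K, 0b0001) = 0b0000; 0b1110 ⊕ 0b0000 = 0b1110.
P2: S = E(K, 0b0000) = 0b1111; 0b1111 ⊕ 0b1111 = 0b0000.
P3: S = E(K, 0b1111) = 0b1110; 0b1001 ⊕ 0b1110 = 0b0111.
P4: S = E(K, 0b1110) = 0b1101; 0b0010 ⊕ 0b1101 = 0b1111.

P1 = 0b1110, P2 = 0b0000, P3 = 0b0111, P4 = 0b1111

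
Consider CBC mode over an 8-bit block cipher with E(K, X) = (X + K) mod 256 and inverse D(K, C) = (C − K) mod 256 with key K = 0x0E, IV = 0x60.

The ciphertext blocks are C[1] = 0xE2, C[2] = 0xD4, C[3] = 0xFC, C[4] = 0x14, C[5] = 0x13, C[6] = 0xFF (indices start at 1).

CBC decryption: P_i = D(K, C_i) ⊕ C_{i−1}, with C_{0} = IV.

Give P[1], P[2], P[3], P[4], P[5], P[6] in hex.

P[1]: D(K, 0xE2) = 0xD4; 0xD4 ⊕ 0x60 = 0xB4.
P[2]: D(K, 0xD4) = 0xC6; 0xC6 ⊕ 0xE2 = 0x24.
P[3]: D(K, 0xFC) = 0xEE; 0xEE ⊕ 0xD4 = 0x3A.
P[4]: D(K, 0x14) = 0x06; 0x06 ⊕ 0xFC = 0xFA.
P[5]: D(K, 0x13) = 0x05; 0x05 ⊕ 0x14 = 0x11.
P[6]: D(K, 0xFF) = 0xF1; 0xF1 ⊕ 0x13 = 0xE2.

P[1] = 0xB4, P[2] = 0x24, P[3] = 0x3A, P[4] = 0xFA, P[5] = 0x11, P[6] = 0xE2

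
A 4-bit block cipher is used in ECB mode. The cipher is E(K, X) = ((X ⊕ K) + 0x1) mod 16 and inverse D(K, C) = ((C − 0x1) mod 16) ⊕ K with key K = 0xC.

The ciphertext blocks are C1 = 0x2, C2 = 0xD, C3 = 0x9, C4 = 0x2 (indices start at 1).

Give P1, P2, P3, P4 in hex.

ECB decryption: P_i = D(K, C_i).
P1: D(K, 0x2) = 0xD.
P2: D(K, 0xD) = 0x0.
P3: D(K, 0x9) = 0x4.
P4: D(K, 0x2) = 0xD.

P1 = 0xD, P2 = 0x0, P3 = 0x4, P4 = 0xD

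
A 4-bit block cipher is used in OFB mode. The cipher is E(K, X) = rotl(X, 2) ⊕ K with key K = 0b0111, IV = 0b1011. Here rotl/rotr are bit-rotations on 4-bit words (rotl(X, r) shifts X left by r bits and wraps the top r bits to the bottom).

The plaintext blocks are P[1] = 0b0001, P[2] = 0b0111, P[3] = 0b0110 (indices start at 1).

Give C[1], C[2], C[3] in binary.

OFB encryption: S_i = E(K, S_{i−1}) with S_{0} = IV; C_i = P_i ⊕ S_i.
C[1]: S = E(K, 0b1011) = 0b1001; 0b0001 ⊕ 0b1001 = 0b1000.
C[2]: S = E(K, 0b1001) = 0b0001; 0b0111 ⊕ 0b0001 = 0b0110.
C[3]: S = E(K, 0b0001) = 0b0011; 0b0110 ⊕ 0b0011 = 0b0101.

C[1] = 0b1000, C[2] = 0b0110, C[3] = 0b0101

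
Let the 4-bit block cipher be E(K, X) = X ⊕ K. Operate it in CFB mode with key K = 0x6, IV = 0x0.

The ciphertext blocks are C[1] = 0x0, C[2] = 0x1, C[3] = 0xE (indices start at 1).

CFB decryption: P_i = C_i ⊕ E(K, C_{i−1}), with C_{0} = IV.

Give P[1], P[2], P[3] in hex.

P[1]: E(K, 0x0) = 0x6; 0x0 ⊕ 0x6 = 0x6.
P[2]: E(K, 0x0) = 0x6; 0x1 ⊕ 0x6 = 0x7.
P[3]: E(K, 0x1) = 0x7; 0xE ⊕ 0x7 = 0x9.

P[1] = 0x6, P[2] = 0x7, P[3] = 0x9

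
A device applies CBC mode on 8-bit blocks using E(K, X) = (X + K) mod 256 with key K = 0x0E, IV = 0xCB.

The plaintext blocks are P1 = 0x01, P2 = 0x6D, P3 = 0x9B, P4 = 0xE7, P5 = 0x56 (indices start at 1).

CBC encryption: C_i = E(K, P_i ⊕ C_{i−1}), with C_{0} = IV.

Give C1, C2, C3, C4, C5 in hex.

C1 = 0xD8, C2 = 0xC3, C3 = 0x66, C4 = 0x8F, C5 = 0xE7

C1: P1 ⊕ 0xCB = 0xCA; E(K, 0xCA) = 0xD8.
C2: P2 ⊕ 0xD8 = 0xB5; E(K, 0xB5) = 0xC3.
C3: P3 ⊕ 0xC3 = 0x58; E(K, 0x58) = 0x66.
C4: P4 ⊕ 0x66 = 0x81; E(K, 0x81) = 0x8F.
C5: P5 ⊕ 0x8F = 0xD9; E(K, 0xD9) = 0xE7.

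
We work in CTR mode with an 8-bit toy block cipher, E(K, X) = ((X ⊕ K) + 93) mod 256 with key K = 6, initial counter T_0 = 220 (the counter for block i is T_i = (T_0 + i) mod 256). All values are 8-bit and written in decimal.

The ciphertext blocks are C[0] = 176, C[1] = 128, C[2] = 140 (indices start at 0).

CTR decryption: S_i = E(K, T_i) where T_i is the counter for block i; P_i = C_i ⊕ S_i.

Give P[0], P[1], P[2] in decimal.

P[0] = 135, P[1] = 184, P[2] = 185

P[0]: T = 220, S = E(K, T) = 55; 176 ⊕ 55 = 135.
P[1]: T = 221, S = E(K, T) = 56; 128 ⊕ 56 = 184.
P[2]: T = 222, S = E(K, T) = 53; 140 ⊕ 53 = 185.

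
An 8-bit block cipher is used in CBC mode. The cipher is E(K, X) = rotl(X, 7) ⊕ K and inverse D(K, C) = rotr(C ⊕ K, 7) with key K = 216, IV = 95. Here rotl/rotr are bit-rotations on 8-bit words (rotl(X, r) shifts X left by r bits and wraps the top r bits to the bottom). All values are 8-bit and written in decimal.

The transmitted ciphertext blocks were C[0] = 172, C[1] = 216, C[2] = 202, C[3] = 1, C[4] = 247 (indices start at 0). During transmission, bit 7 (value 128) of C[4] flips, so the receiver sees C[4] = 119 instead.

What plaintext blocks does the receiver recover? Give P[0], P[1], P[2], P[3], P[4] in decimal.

P[0] = 183, P[1] = 172, P[2] = 252, P[3] = 121, P[4] = 94

CBC decryption: P_i = D(K, C_i) ⊕ C_{i−1}, with C_{−1} = IV.
Only C[4] changed, to 119. In CBC, a change in C_i garbles P_i and flips the same bit in P_{i+1}. Decrypting the received ciphertext:
P[0]: D(K, 172) = 232; 232 ⊕ 95 = 183.
P[1]: D(K, 216) = 0; 0 ⊕ 172 = 172.
P[2]: D(K, 202) = 36; 36 ⊕ 216 = 252.
P[3]: D(K, 1) = 179; 179 ⊕ 202 = 121.
P[4]: D(K, 119) = 95; 95 ⊕ 1 = 94.
Blocks that differ from the original plaintext: P[4].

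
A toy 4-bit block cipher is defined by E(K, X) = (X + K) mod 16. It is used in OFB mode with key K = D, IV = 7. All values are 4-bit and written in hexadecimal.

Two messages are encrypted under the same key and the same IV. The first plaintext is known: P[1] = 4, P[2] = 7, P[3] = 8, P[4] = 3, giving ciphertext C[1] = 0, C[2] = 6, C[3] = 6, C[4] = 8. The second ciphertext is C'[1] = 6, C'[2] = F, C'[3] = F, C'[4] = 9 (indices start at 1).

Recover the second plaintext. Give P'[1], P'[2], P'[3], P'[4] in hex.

P'[1] = 2, P'[2] = E, P'[3] = 1, P'[4] = 2

In OFB with a reused IV, both messages share the same keystream S_i, so C_i ⊕ C'_i = P_i ⊕ P'_i and thus P'_i = P_i ⊕ C_i ⊕ C'_i.
P'[1]: 4 ⊕ 0 ⊕ 6 = 2.
P'[2]: 7 ⊕ 6 ⊕ F = E.
P'[3]: 8 ⊕ 6 ⊕ F = 1.
P'[4]: 3 ⊕ 8 ⊕ 9 = 2.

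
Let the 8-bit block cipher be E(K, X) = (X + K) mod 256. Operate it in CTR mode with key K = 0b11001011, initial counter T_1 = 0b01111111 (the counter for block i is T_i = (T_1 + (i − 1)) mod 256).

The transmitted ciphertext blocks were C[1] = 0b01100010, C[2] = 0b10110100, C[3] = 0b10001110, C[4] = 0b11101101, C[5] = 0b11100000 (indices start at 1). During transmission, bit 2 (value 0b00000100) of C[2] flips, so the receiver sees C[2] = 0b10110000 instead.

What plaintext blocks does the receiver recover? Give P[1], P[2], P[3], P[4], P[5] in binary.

P[1] = 0b00101000, P[2] = 0b11111011, P[3] = 0b11000010, P[4] = 0b10100000, P[5] = 0b10101110

CTR decryption: S_i = E(K, T_i) where T_i is the counter for block i; P_i = C_i ⊕ S_i.
Only C[2] changed, to 0b10110000. In CTR, a change in C_i flips the same bit in P_i only; the keystream is unaffected. Decrypting the received ciphertext:
P[1]: T = 0b01111111, S = E(K, T) = 0b01001010; 0b01100010 ⊕ 0b01001010 = 0b00101000.
P[2]: T = 0b10000000, S = E(K, T) = 0b01001011; 0b10110000 ⊕ 0b01001011 = 0b11111011.
P[3]: T = 0b10000001, S = E(K, T) = 0b01001100; 0b10001110 ⊕ 0b01001100 = 0b11000010.
P[4]: T = 0b10000010, S = E(K, T) = 0b01001101; 0b11101101 ⊕ 0b01001101 = 0b10100000.
P[5]: T = 0b10000011, S = E(K, T) = 0b01001110; 0b11100000 ⊕ 0b01001110 = 0b10101110.
Blocks that differ from the original plaintext: P[2].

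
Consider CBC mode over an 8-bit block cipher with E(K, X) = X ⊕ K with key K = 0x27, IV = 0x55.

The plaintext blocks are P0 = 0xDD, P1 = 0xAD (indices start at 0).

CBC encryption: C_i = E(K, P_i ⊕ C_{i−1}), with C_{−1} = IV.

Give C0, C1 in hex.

C0 = 0xAF, C1 = 0x25

C0: P0 ⊕ 0x55 = 0x88; E(K, 0x88) = 0xAF.
C1: P1 ⊕ 0xAF = 0x02; E(K, 0x02) = 0x25.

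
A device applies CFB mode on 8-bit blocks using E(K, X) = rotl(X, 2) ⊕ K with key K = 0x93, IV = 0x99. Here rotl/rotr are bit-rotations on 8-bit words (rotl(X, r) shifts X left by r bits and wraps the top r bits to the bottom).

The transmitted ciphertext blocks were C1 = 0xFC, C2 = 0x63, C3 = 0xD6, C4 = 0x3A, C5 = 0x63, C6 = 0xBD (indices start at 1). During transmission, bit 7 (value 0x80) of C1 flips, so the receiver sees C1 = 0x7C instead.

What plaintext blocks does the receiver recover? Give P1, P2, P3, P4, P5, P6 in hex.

P1 = 0x89, P2 = 0x01, P3 = 0xC8, P4 = 0xF2, P5 = 0x18, P6 = 0xA3

CFB decryption: P_i = C_i ⊕ E(K, C_{i−1}), with C_{0} = IV.
Only C1 changed, to 0x7C. In CFB, a change in C_i flips the same bit in P_i and garbles P_{i+1}. Decrypting the received ciphertext:
P1: E(K, 0x99) = 0xF5; 0x7C ⊕ 0xF5 = 0x89.
P2: E(K, 0x7C) = 0x62; 0x63 ⊕ 0x62 = 0x01.
P3: E(K, 0x63) = 0x1E; 0xD6 ⊕ 0x1E = 0xC8.
P4: E(K, 0xD6) = 0xC8; 0x3A ⊕ 0xC8 = 0xF2.
P5: E(K, 0x3A) = 0x7B; 0x63 ⊕ 0x7B = 0x18.
P6: E(K, 0x63) = 0x1E; 0xBD ⊕ 0x1E = 0xA3.
Blocks that differ from the original plaintext: P1, P2.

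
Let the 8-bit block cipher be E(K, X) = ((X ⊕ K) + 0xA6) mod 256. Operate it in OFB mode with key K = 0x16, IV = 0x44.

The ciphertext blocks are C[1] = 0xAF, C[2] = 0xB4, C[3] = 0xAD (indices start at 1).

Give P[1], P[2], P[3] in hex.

OFB decryption: S_i = E(K, S_{i−1}) with S_{0} = IV; P_i = C_i ⊕ S_i.
P[1]: S = E(K, 0x44) = 0xF8; 0xAF ⊕ 0xF8 = 0x57.
P[2]: S = E(K, 0xF8) = 0x94; 0xB4 ⊕ 0x94 = 0x20.
P[3]: S = E(K, 0x94) = 0x28; 0xAD ⊕ 0x28 = 0x85.

P[1] = 0x57, P[2] = 0x20, P[3] = 0x85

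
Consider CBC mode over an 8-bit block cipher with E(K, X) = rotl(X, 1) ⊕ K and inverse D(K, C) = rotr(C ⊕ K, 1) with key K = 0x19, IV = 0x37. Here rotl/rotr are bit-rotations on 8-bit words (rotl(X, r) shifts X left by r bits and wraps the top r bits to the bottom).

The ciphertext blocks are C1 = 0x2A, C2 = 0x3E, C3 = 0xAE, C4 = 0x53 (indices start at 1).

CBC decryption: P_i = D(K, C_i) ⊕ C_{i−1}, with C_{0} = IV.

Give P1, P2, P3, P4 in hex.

P1 = 0xAE, P2 = 0xB9, P3 = 0xE5, P4 = 0x8B

P1: D(K, 0x2A) = 0x99; 0x99 ⊕ 0x37 = 0xAE.
P2: D(K, 0x3E) = 0x93; 0x93 ⊕ 0x2A = 0xB9.
P3: D(K, 0xAE) = 0xDB; 0xDB ⊕ 0x3E = 0xE5.
P4: D(K, 0x53) = 0x25; 0x25 ⊕ 0xAE = 0x8B.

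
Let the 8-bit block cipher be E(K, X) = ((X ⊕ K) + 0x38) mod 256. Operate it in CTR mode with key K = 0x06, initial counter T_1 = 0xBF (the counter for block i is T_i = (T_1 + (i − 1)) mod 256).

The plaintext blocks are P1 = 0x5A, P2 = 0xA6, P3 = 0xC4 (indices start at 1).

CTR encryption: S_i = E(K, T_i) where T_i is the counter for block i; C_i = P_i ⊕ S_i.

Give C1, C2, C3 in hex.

C1: T = 0xBF, S = E(K, T) = 0xF1; 0x5A ⊕ 0xF1 = 0xAB.
C2: T = 0xC0, S = E(K, T) = 0xFE; 0xA6 ⊕ 0xFE = 0x58.
C3: T = 0xC1, S = E(K, T) = 0xFF; 0xC4 ⊕ 0xFF = 0x3B.

C1 = 0xAB, C2 = 0x58, C3 = 0x3B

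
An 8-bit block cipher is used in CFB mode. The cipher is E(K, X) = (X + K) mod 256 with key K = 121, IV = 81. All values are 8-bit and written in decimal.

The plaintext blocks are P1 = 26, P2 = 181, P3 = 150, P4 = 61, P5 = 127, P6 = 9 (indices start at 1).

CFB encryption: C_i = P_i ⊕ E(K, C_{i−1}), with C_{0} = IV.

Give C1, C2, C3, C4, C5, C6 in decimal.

C1: E(K, 81) = 202; 26 ⊕ 202 = 208.
C2: E(K, 208) = 73; 181 ⊕ 73 = 252.
C3: E(K, 252) = 117; 150 ⊕ 117 = 227.
C4: E(K, 227) = 92; 61 ⊕ 92 = 97.
C5: E(K, 97) = 218; 127 ⊕ 218 = 165.
C6: E(K, 165) = 30; 9 ⊕ 30 = 23.

C1 = 208, C2 = 252, C3 = 227, C4 = 97, C5 = 165, C6 = 23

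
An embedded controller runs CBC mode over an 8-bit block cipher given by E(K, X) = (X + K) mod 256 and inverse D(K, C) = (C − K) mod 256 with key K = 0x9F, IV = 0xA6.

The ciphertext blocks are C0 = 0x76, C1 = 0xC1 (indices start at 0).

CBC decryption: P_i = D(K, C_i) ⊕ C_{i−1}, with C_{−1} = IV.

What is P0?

P0: D(K, 0x76) = 0xD7; 0xD7 ⊕ 0xA6 = 0x71.

P0 = 0x71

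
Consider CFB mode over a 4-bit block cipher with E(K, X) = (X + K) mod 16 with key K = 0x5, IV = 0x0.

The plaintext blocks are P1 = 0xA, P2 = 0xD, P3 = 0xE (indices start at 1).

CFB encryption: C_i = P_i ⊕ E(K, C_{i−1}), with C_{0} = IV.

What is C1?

C1: E(K, 0x0) = 0x5; 0xA ⊕ 0x5 = 0xF.

C1 = 0xF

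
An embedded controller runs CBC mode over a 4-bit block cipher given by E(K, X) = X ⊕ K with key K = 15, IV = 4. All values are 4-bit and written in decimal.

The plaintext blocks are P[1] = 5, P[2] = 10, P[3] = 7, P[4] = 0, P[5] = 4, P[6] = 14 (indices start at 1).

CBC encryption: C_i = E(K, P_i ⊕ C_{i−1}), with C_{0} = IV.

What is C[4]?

C[1]: P[1] ⊕ 4 = 1; E(K, 1) = 14.
C[2]: P[2] ⊕ 14 = 4; E(K, 4) = 11.
C[3]: P[3] ⊕ 11 = 12; E(K, 12) = 3.
C[4]: P[4] ⊕ 3 = 3; E(K, 3) = 12.

C[4] = 12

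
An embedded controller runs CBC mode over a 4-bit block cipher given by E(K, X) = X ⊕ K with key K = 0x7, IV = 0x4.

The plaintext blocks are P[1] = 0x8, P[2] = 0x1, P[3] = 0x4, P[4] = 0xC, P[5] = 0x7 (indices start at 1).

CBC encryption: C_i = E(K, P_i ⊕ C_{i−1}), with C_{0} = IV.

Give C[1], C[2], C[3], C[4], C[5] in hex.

C[1]: P[1] ⊕ 0x4 = 0xC; E(K, 0xC) = 0xB.
C[2]: P[2] ⊕ 0xB = 0xA; E(K, 0xA) = 0xD.
C[3]: P[3] ⊕ 0xD = 0x9; E(K, 0x9) = 0xE.
C[4]: P[4] ⊕ 0xE = 0x2; E(K, 0x2) = 0x5.
C[5]: P[5] ⊕ 0x5 = 0x2; E(K, 0x2) = 0x5.

C[1] = 0xB, C[2] = 0xD, C[3] = 0xE, C[4] = 0x5, C[5] = 0x5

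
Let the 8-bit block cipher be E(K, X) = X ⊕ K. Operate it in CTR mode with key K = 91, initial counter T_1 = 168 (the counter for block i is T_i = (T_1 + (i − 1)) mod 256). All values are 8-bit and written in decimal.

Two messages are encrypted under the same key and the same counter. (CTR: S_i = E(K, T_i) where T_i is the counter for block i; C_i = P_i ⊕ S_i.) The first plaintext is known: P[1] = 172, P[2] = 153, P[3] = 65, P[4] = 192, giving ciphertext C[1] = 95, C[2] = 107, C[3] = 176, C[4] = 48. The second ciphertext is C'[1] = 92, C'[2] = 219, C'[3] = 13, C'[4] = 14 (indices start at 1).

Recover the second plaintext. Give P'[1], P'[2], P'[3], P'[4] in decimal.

P'[1] = 175, P'[2] = 41, P'[3] = 252, P'[4] = 254

In CTR with a reused counter, both messages share the same keystream S_i, so C_i ⊕ C'_i = P_i ⊕ P'_i and thus P'_i = P_i ⊕ C_i ⊕ C'_i.
P'[1]: 172 ⊕ 95 ⊕ 92 = 175.
P'[2]: 153 ⊕ 107 ⊕ 219 = 41.
P'[3]: 65 ⊕ 176 ⊕ 13 = 252.
P'[4]: 192 ⊕ 48 ⊕ 14 = 254.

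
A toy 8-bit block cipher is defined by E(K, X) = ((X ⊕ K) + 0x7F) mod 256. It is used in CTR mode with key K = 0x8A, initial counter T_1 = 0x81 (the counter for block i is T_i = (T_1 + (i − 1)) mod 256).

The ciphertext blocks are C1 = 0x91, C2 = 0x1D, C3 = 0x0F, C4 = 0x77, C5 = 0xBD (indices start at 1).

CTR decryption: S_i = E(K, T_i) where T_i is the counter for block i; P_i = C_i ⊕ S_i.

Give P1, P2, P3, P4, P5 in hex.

P1: T = 0x81, S = E(K, T) = 0x8A; 0x91 ⊕ 0x8A = 0x1B.
P2: T = 0x82, S = E(K, T) = 0x87; 0x1D ⊕ 0x87 = 0x9A.
P3: T = 0x83, S = E(K, T) = 0x88; 0x0F ⊕ 0x88 = 0x87.
P4: T = 0x84, S = E(K, T) = 0x8D; 0x77 ⊕ 0x8D = 0xFA.
P5: T = 0x85, S = E(K, T) = 0x8E; 0xBD ⊕ 0x8E = 0x33.

P1 = 0x1B, P2 = 0x9A, P3 = 0x87, P4 = 0xFA, P5 = 0x33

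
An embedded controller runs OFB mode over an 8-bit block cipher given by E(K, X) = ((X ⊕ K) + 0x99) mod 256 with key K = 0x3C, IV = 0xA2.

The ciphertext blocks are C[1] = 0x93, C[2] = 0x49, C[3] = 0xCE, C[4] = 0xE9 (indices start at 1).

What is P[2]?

P[2] = 0xED

OFB decryption: S_i = E(K, S_{i−1}) with S_{0} = IV; P_i = C_i ⊕ S_i.
P[1]: S = E(K, 0xA2) = 0x37; 0x93 ⊕ 0x37 = 0xA4.
P[2]: S = E(K, 0x37) = 0xA4; 0x49 ⊕ 0xA4 = 0xED.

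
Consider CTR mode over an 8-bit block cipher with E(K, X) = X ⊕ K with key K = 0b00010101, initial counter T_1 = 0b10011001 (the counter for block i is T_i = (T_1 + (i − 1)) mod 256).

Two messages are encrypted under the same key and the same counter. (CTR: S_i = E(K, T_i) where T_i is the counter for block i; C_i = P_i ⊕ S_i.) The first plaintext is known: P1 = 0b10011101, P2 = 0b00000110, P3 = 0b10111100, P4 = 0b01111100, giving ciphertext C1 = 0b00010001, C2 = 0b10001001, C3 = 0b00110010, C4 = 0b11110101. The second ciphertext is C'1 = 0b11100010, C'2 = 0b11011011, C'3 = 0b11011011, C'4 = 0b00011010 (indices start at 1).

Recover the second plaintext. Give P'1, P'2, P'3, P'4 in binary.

In CTR with a reused counter, both messages share the same keystream S_i, so C_i ⊕ C'_i = P_i ⊕ P'_i and thus P'_i = P_i ⊕ C_i ⊕ C'_i.
P'1: 0b10011101 ⊕ 0b00010001 ⊕ 0b11100010 = 0b01101110.
P'2: 0b00000110 ⊕ 0b10001001 ⊕ 0b11011011 = 0b01010100.
P'3: 0b10111100 ⊕ 0b00110010 ⊕ 0b11011011 = 0b01010101.
P'4: 0b01111100 ⊕ 0b11110101 ⊕ 0b00011010 = 0b10010011.

P'1 = 0b01101110, P'2 = 0b01010100, P'3 = 0b01010101, P'4 = 0b10010011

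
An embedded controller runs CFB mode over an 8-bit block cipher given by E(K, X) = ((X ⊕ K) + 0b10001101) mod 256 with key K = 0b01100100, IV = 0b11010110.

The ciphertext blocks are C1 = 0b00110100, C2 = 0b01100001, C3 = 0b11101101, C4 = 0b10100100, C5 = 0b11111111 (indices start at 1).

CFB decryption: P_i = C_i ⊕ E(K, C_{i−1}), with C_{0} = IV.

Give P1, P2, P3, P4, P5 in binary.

P1 = 0b00001011, P2 = 0b10111100, P3 = 0b01111111, P4 = 0b10110010, P5 = 0b10110010

P1: E(K, 0b11010110) = 0b00111111; 0b00110100 ⊕ 0b00111111 = 0b00001011.
P2: E(K, 0b00110100) = 0b11011101; 0b01100001 ⊕ 0b11011101 = 0b10111100.
P3: E(K, 0b01100001) = 0b10010010; 0b11101101 ⊕ 0b10010010 = 0b01111111.
P4: E(K, 0b11101101) = 0b00010110; 0b10100100 ⊕ 0b00010110 = 0b10110010.
P5: E(K, 0b10100100) = 0b01001101; 0b11111111 ⊕ 0b01001101 = 0b10110010.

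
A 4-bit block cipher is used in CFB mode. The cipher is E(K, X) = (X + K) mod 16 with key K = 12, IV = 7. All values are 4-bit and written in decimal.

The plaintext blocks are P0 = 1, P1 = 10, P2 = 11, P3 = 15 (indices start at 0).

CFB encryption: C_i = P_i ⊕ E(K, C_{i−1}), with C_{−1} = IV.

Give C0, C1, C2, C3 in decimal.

C0: E(K, 7) = 3; 1 ⊕ 3 = 2.
C1: E(K, 2) = 14; 10 ⊕ 14 = 4.
C2: E(K, 4) = 0; 11 ⊕ 0 = 11.
C3: E(K, 11) = 7; 15 ⊕ 7 = 8.

C0 = 2, C1 = 4, C2 = 11, C3 = 8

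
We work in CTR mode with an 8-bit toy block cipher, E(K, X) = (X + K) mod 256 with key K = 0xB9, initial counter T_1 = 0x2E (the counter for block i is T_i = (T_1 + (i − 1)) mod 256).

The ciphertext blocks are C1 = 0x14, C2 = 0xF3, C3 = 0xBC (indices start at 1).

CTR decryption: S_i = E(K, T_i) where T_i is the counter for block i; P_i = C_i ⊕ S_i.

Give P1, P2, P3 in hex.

P1 = 0xF3, P2 = 0x1B, P3 = 0x55

P1: T = 0x2E, S = E(K, T) = 0xE7; 0x14 ⊕ 0xE7 = 0xF3.
P2: T = 0x2F, S = E(K, T) = 0xE8; 0xF3 ⊕ 0xE8 = 0x1B.
P3: T = 0x30, S = E(K, T) = 0xE9; 0xBC ⊕ 0xE9 = 0x55.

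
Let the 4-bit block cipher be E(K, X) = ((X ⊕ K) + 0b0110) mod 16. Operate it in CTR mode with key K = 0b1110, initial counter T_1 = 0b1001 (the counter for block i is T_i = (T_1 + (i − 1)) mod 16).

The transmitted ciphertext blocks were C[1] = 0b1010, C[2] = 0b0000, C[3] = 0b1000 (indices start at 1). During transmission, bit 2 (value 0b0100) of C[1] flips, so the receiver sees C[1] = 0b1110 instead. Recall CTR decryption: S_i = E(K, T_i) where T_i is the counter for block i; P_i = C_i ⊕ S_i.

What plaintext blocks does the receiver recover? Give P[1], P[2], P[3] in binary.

Only C[1] changed, to 0b1110. In CTR, a change in C_i flips the same bit in P_i only; the keystream is unaffected. Decrypting the received ciphertext:
P[1]: T = 0b1001, S = E(K, T) = 0b1101; 0b1110 ⊕ 0b1101 = 0b0011.
P[2]: T = 0b1010, S = E(K, T) = 0b1010; 0b0000 ⊕ 0b1010 = 0b1010.
P[3]: T = 0b1011, S = E(K, T) = 0b1011; 0b1000 ⊕ 0b1011 = 0b0011.
Blocks that differ from the original plaintext: P[1].

P[1] = 0b0011, P[2] = 0b1010, P[3] = 0b0011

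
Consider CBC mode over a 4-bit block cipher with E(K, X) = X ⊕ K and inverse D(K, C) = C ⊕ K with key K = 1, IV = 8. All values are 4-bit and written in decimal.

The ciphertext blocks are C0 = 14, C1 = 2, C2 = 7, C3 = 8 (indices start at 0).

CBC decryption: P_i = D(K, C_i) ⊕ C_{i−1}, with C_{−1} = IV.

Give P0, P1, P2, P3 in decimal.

P0: D(K, 14) = 15; 15 ⊕ 8 = 7.
P1: D(K, 2) = 3; 3 ⊕ 14 = 13.
P2: D(K, 7) = 6; 6 ⊕ 2 = 4.
P3: D(K, 8) = 9; 9 ⊕ 7 = 14.

P0 = 7, P1 = 13, P2 = 4, P3 = 14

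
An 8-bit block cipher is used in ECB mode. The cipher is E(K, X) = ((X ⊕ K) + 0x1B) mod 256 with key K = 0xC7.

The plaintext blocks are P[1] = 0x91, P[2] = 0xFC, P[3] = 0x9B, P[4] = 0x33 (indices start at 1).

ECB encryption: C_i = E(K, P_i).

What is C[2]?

C[2]: E(K, 0xFC) = 0x56.

C[2] = 0x56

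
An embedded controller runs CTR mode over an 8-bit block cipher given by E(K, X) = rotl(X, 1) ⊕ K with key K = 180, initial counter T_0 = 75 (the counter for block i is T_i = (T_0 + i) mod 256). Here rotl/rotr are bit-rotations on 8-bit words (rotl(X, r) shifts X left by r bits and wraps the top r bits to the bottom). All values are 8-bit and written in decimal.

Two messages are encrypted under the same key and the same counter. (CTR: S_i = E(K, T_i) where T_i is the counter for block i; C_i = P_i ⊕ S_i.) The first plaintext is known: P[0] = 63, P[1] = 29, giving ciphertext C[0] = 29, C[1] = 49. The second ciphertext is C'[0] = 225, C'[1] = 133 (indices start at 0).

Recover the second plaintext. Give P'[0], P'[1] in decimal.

P'[0] = 195, P'[1] = 169

In CTR with a reused counter, both messages share the same keystream S_i, so C_i ⊕ C'_i = P_i ⊕ P'_i and thus P'_i = P_i ⊕ C_i ⊕ C'_i.
P'[0]: 63 ⊕ 29 ⊕ 225 = 195.
P'[1]: 29 ⊕ 49 ⊕ 133 = 169.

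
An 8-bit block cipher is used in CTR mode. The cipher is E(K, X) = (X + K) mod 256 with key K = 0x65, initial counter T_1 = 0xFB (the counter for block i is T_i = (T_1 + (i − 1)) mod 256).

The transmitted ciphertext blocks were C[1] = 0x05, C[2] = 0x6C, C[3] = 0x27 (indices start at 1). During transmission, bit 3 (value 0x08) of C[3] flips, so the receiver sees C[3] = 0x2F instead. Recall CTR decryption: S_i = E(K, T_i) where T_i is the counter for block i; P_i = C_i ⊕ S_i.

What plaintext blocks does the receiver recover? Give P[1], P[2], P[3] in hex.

P[1] = 0x65, P[2] = 0x0D, P[3] = 0x4D

Only C[3] changed, to 0x2F. In CTR, a change in C_i flips the same bit in P_i only; the keystream is unaffected. Decrypting the received ciphertext:
P[1]: T = 0xFB, S = E(K, T) = 0x60; 0x05 ⊕ 0x60 = 0x65.
P[2]: T = 0xFC, S = E(K, T) = 0x61; 0x6C ⊕ 0x61 = 0x0D.
P[3]: T = 0xFD, S = E(K, T) = 0x62; 0x2F ⊕ 0x62 = 0x4D.
Blocks that differ from the original plaintext: P[3].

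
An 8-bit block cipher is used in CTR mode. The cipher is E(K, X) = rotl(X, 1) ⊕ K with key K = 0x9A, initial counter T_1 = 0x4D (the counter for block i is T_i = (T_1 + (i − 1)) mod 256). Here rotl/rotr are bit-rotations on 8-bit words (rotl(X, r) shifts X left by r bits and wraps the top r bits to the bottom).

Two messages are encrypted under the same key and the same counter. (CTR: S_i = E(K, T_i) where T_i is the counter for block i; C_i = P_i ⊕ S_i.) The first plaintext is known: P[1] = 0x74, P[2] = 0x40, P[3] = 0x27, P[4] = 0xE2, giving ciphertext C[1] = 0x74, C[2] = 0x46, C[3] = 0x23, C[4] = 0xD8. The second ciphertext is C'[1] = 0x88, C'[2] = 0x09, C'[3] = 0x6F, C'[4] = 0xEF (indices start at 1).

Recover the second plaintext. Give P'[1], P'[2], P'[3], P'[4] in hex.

P'[1] = 0x88, P'[2] = 0x0F, P'[3] = 0x6B, P'[4] = 0xD5

In CTR with a reused counter, both messages share the same keystream S_i, so C_i ⊕ C'_i = P_i ⊕ P'_i and thus P'_i = P_i ⊕ C_i ⊕ C'_i.
P'[1]: 0x74 ⊕ 0x74 ⊕ 0x88 = 0x88.
P'[2]: 0x40 ⊕ 0x46 ⊕ 0x09 = 0x0F.
P'[3]: 0x27 ⊕ 0x23 ⊕ 0x6F = 0x6B.
P'[4]: 0xE2 ⊕ 0xD8 ⊕ 0xEF = 0xD5.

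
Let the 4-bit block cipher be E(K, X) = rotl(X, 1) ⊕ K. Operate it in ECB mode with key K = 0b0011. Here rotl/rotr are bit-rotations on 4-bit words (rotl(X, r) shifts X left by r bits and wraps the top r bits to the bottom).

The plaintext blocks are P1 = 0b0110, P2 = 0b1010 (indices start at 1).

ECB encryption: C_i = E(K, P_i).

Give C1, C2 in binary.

C1 = 0b1111, C2 = 0b0110

C1: E(K, 0b0110) = 0b1111.
C2: E(K, 0b1010) = 0b0110.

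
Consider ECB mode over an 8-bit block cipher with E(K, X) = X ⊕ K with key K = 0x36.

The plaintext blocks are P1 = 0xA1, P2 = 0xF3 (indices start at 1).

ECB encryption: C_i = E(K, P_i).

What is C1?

C1: E(K, 0xA1) = 0x97.

C1 = 0x97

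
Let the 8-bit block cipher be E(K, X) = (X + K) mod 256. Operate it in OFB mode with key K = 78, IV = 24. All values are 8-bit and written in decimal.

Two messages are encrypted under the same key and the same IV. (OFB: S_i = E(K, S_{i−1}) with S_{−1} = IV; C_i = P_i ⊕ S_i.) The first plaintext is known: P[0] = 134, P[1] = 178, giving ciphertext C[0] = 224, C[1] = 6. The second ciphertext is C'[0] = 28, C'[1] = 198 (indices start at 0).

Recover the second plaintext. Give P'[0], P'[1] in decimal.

In OFB with a reused IV, both messages share the same keystream S_i, so C_i ⊕ C'_i = P_i ⊕ P'_i and thus P'_i = P_i ⊕ C_i ⊕ C'_i.
P'[0]: 134 ⊕ 224 ⊕ 28 = 122.
P'[1]: 178 ⊕ 6 ⊕ 198 = 114.

P'[0] = 122, P'[1] = 114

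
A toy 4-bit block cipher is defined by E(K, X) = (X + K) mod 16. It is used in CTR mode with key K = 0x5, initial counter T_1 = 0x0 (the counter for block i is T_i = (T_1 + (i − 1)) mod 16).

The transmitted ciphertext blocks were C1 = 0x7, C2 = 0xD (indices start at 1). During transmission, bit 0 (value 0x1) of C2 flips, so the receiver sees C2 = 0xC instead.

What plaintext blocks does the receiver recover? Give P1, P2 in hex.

P1 = 0x2, P2 = 0xA

CTR decryption: S_i = E(K, T_i) where T_i is the counter for block i; P_i = C_i ⊕ S_i.
Only C2 changed, to 0xC. In CTR, a change in C_i flips the same bit in P_i only; the keystream is unaffected. Decrypting the received ciphertext:
P1: T = 0x0, S = E(K, T) = 0x5; 0x7 ⊕ 0x5 = 0x2.
P2: T = 0x1, S = E(K, T) = 0x6; 0xC ⊕ 0x6 = 0xA.
Blocks that differ from the original plaintext: P2.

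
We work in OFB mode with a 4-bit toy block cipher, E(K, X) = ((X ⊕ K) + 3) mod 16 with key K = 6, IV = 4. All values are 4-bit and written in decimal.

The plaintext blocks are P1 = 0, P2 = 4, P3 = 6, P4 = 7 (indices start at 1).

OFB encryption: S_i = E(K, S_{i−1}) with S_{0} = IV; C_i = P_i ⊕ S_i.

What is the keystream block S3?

3

C1: S = E(K, 4) = 5; 0 ⊕ 5 = 5.
C2: S = E(K, 5) = 6; 4 ⊕ 6 = 2.
C3: S = E(K, 6) = 3; 6 ⊕ 3 = 5.
So S3 = 3.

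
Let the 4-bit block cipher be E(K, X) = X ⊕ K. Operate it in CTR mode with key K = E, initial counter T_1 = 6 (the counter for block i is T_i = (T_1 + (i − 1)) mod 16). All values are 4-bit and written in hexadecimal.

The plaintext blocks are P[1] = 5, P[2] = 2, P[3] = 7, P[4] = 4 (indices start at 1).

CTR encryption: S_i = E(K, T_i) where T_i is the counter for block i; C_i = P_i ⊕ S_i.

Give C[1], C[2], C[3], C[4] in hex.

C[1]: T = 6, S = E(K, T) = 8; 5 ⊕ 8 = D.
C[2]: T = 7, S = E(K, T) = 9; 2 ⊕ 9 = B.
C[3]: T = 8, S = E(K, T) = 6; 7 ⊕ 6 = 1.
C[4]: T = 9, S = E(K, T) = 7; 4 ⊕ 7 = 3.

C[1] = D, C[2] = B, C[3] = 1, C[4] = 3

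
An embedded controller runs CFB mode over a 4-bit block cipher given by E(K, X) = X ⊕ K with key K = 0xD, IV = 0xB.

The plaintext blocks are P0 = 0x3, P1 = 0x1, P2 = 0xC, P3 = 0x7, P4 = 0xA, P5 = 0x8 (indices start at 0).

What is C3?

CFB encryption: C_i = P_i ⊕ E(K, C_{i−1}), with C_{−1} = IV.
C0: E(K, 0xB) = 0x6; 0x3 ⊕ 0x6 = 0x5.
C1: E(K, 0x5) = 0x8; 0x1 ⊕ 0x8 = 0x9.
C2: E(K, 0x9) = 0x4; 0xC ⊕ 0x4 = 0x8.
C3: E(K, 0x8) = 0x5; 0x7 ⊕ 0x5 = 0x2.

C3 = 0x2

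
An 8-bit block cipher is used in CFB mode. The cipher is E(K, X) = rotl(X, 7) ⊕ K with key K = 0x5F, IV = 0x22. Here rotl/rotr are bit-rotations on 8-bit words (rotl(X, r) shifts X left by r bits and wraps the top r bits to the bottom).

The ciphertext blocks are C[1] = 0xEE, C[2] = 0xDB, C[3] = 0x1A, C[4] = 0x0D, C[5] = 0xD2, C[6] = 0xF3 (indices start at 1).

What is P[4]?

CFB decryption: P_i = C_i ⊕ E(K, C_{i−1}), with C_{0} = IV.
P[4]: E(K, 0x1A) = 0x52; 0x0D ⊕ 0x52 = 0x5F.

P[4] = 0x5F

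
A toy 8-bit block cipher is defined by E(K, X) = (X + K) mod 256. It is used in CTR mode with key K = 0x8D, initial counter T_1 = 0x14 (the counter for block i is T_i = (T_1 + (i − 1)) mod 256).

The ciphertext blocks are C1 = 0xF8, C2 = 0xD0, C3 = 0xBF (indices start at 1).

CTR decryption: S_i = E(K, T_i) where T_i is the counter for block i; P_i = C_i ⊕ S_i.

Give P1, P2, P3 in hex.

P1: T = 0x14, S = E(K, T) = 0xA1; 0xF8 ⊕ 0xA1 = 0x59.
P2: T = 0x15, S = E(K, T) = 0xA2; 0xD0 ⊕ 0xA2 = 0x72.
P3: T = 0x16, S = E(K, T) = 0xA3; 0xBF ⊕ 0xA3 = 0x1C.

P1 = 0x59, P2 = 0x72, P3 = 0x1C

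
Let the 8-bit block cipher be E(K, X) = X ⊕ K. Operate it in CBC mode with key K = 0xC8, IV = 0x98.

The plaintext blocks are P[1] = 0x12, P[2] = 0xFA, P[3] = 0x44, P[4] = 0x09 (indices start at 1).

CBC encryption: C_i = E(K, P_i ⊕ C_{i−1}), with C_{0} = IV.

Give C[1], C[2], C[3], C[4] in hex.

C[1]: P[1] ⊕ 0x98 = 0x8A; E(K, 0x8A) = 0x42.
C[2]: P[2] ⊕ 0x42 = 0xB8; E(K, 0xB8) = 0x70.
C[3]: P[3] ⊕ 0x70 = 0x34; E(K, 0x34) = 0xFC.
C[4]: P[4] ⊕ 0xFC = 0xF5; E(K, 0xF5) = 0x3D.

C[1] = 0x42, C[2] = 0x70, C[3] = 0xFC, C[4] = 0x3D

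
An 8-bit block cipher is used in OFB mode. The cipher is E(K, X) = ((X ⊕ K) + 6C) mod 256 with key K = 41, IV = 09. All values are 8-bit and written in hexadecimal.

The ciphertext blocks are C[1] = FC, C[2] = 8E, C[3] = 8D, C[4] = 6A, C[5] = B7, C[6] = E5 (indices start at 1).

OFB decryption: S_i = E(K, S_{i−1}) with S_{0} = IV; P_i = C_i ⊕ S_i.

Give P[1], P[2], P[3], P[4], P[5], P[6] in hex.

P[1] = 48, P[2] = EF, P[3] = 01, P[4] = 53, P[5] = 53, P[6] = F4

P[1]: S = E(K, 09) = B4; FC ⊕ B4 = 48.
P[2]: S = E(K, B4) = 61; 8E ⊕ 61 = EF.
P[3]: S = E(K, 61) = 8C; 8D ⊕ 8C = 01.
P[4]: S = E(K, 8C) = 39; 6A ⊕ 39 = 53.
P[5]: S = E(K, 39) = E4; B7 ⊕ E4 = 53.
P[6]: S = E(K, E4) = 11; E5 ⊕ 11 = F4.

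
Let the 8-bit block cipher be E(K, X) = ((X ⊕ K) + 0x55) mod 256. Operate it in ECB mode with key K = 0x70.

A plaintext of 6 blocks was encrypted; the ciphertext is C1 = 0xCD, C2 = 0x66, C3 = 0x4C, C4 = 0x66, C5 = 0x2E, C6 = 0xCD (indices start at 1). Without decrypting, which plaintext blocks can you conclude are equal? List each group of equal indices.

P1 = P6; P2 = P4

ECB encrypts each block independently with the same key, so equal ciphertext blocks imply equal plaintext blocks.
C1 = C6 = 0xCD, so P1 = P6.
C2 = C4 = 0x66, so P2 = P4.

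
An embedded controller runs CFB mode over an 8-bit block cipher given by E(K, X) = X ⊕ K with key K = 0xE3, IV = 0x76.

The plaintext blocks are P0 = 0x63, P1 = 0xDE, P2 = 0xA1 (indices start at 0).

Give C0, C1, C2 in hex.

CFB encryption: C_i = P_i ⊕ E(K, C_{i−1}), with C_{−1} = IV.
C0: E(K, 0x76) = 0x95; 0x63 ⊕ 0x95 = 0xF6.
C1: E(K, 0xF6) = 0x15; 0xDE ⊕ 0x15 = 0xCB.
C2: E(K, 0xCB) = 0x28; 0xA1 ⊕ 0x28 = 0x89.

C0 = 0xF6, C1 = 0xCB, C2 = 0x89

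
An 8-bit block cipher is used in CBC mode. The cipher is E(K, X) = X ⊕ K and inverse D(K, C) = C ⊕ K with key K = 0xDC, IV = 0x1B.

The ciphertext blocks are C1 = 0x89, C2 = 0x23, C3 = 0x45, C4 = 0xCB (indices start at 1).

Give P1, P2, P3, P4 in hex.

CBC decryption: P_i = D(K, C_i) ⊕ C_{i−1}, with C_{0} = IV.
P1: D(K, 0x89) = 0x55; 0x55 ⊕ 0x1B = 0x4E.
P2: D(K, 0x23) = 0xFF; 0xFF ⊕ 0x89 = 0x76.
P3: D(K, 0x45) = 0x99; 0x99 ⊕ 0x23 = 0xBA.
P4: D(K, 0xCB) = 0x17; 0x17 ⊕ 0x45 = 0x52.

P1 = 0x4E, P2 = 0x76, P3 = 0xBA, P4 = 0x52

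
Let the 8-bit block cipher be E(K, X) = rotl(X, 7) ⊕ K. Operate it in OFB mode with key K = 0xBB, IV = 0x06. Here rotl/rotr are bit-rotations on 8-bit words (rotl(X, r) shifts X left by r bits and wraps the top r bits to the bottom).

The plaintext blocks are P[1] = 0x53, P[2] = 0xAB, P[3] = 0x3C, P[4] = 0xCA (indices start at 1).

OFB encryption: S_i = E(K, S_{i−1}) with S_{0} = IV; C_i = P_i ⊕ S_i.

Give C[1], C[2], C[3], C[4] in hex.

C[1]: S = E(K, 0x06) = 0xB8; 0x53 ⊕ 0xB8 = 0xEB.
C[2]: S = E(K, 0xB8) = 0xE7; 0xAB ⊕ 0xE7 = 0x4C.
C[3]: S = E(K, 0xE7) = 0x48; 0x3C ⊕ 0x48 = 0x74.
C[4]: S = E(K, 0x48) = 0x9F; 0xCA ⊕ 0x9F = 0x55.

C[1] = 0xEB, C[2] = 0x4C, C[3] = 0x74, C[4] = 0x55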